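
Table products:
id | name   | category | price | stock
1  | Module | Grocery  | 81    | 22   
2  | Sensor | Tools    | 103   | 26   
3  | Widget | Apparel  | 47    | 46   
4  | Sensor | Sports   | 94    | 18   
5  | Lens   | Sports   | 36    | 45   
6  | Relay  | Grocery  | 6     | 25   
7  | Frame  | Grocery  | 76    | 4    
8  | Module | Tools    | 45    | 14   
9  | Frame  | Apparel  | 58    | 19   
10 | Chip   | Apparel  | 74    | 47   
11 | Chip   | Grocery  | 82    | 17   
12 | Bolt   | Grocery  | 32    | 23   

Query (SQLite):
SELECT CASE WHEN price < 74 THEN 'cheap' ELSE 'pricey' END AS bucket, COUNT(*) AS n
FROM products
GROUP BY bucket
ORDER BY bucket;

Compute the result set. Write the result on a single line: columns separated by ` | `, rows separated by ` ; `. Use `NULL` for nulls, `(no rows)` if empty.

cheap | 6 ; pricey | 6

Bucket rows by price < 74 → 'cheap' else 'pricey'; count each bucket.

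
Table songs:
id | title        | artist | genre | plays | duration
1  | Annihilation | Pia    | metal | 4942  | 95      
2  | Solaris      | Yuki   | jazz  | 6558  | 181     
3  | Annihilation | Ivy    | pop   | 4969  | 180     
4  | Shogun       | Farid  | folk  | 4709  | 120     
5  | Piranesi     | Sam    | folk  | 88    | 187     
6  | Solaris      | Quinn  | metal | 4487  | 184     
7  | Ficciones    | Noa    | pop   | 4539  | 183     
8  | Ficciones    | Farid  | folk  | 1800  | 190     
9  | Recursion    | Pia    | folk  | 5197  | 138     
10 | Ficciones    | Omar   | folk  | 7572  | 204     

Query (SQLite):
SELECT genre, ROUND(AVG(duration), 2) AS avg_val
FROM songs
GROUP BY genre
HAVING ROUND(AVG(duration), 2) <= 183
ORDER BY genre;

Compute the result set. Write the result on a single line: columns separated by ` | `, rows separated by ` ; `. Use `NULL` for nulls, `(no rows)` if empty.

folk | 167.8 ; jazz | 181 ; metal | 139.5 ; pop | 181.5

Partition songs by genre; compute ROUND(AVG(duration), 2) within each group.
HAVING: keep groups where ROUND(AVG(duration), 2) <= 183.
  folk: ids {4, 5, 8, 9, 10} → ROUND(AVG(duration), 2)=167.8
  jazz: ids {2} → ROUND(AVG(duration), 2)=181
  metal: ids {1, 6} → ROUND(AVG(duration), 2)=139.5
  pop: ids {3, 7} → ROUND(AVG(duration), 2)=181.5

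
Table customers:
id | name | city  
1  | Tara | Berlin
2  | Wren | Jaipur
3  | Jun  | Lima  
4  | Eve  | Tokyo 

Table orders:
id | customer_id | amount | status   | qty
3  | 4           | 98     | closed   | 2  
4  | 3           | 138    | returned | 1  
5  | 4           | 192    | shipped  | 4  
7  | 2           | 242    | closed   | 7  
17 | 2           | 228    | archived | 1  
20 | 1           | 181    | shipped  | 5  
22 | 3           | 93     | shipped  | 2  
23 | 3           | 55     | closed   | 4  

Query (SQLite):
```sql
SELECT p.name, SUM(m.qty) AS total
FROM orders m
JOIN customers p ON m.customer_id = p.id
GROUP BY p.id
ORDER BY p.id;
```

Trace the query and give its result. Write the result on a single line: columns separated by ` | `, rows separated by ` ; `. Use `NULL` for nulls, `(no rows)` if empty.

Join each orders row to its customers via customer_id.
Group joined rows by customers.id; compute SUM(m.qty) per group.
  1: ids {20} → SUM(m.qty)=5
  2: ids {7, 17} → SUM(m.qty)=8
  3: ids {4, 22, 23} → SUM(m.qty)=7
  4: ids {3, 5} → SUM(m.qty)=6

Tara | 5 ; Wren | 8 ; Jun | 7 ; Eve | 6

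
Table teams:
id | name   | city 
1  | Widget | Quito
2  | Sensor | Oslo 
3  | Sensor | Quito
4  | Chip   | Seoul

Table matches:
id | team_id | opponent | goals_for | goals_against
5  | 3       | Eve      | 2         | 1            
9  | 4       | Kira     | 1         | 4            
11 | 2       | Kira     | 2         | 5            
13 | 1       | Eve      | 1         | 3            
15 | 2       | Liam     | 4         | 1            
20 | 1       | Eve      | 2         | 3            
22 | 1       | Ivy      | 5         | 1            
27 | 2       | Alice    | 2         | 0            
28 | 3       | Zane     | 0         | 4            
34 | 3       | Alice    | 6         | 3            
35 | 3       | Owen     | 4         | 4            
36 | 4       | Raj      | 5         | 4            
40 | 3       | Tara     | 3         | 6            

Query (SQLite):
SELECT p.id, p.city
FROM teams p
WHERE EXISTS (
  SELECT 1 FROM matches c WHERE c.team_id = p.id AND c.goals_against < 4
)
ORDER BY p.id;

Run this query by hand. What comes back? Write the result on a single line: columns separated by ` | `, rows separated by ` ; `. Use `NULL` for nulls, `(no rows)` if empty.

For each teams row, check whether any matches with matching team_id has goals_against < 4.
Keep rows where that is true.

1 | Quito ; 2 | Oslo ; 3 | Quito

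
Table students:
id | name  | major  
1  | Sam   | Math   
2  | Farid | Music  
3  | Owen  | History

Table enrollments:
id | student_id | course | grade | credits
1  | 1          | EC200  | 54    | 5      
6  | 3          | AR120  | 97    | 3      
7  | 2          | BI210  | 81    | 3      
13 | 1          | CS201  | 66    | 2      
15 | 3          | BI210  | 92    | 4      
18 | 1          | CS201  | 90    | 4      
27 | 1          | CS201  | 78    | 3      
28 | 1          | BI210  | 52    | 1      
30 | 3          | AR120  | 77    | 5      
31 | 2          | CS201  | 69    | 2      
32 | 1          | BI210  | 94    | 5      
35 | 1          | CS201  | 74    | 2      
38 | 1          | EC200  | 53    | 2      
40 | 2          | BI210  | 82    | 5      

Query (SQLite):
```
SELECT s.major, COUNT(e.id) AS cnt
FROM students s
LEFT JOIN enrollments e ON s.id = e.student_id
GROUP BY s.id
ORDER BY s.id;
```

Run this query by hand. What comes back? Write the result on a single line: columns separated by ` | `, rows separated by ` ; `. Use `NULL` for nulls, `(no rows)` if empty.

Math | 8 ; Music | 3 ; History | 3

LEFT JOIN keeps every students row; unmatched ones get NULL for enrollments columns.
Group by students.id and compute COUNT(e.id). COUNT(col) of an all-NULL group is 0.
  1: ids {1, 13, 18, 27, 28, 32, 35, 38} → COUNT(e.id)=8
  2: ids {7, 31, 40} → COUNT(e.id)=3
  3: ids {6, 15, 30} → COUNT(e.id)=3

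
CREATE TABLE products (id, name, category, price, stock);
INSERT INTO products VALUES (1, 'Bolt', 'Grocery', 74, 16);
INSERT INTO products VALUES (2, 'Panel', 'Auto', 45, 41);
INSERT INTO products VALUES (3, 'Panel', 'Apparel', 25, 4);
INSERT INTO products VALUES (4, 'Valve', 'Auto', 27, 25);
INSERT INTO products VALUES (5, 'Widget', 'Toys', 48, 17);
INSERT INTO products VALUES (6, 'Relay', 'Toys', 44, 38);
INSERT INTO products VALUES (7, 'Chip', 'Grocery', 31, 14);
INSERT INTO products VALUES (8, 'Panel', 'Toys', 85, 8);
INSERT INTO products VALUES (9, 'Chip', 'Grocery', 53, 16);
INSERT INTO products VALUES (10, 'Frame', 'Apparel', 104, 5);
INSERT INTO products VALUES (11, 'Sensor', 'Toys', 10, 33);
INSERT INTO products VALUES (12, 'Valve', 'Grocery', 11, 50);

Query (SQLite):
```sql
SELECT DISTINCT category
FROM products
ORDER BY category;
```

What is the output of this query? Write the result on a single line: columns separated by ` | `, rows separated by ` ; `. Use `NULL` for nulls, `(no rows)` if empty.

Apparel ; Auto ; Grocery ; Toys

Collect distinct category values from products.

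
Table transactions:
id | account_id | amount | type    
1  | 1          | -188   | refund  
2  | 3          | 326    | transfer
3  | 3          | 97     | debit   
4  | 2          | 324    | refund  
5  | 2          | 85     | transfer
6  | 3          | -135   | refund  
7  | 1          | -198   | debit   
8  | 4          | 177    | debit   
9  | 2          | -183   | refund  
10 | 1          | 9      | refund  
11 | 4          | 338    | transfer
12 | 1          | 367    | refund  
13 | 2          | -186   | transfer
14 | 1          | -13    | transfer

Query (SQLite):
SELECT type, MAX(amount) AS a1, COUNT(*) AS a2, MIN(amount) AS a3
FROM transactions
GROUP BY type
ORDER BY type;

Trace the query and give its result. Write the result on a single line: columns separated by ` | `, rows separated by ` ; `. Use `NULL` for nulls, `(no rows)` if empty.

Group transactions by type.
Per group compute: MAX(amount), COUNT(*), MIN(amount).
  debit: ids {3, 7, 8} → MAX(amount)=177, COUNT(*)=3, MIN(amount)=-198
  refund: ids {1, 4, 6, 9, 10, 12} → MAX(amount)=367, COUNT(*)=6, MIN(amount)=-188
  transfer: ids {2, 5, 11, 13, 14} → MAX(amount)=338, COUNT(*)=5, MIN(amount)=-186

debit | 177 | 3 | -198 ; refund | 367 | 6 | -188 ; transfer | 338 | 5 | -186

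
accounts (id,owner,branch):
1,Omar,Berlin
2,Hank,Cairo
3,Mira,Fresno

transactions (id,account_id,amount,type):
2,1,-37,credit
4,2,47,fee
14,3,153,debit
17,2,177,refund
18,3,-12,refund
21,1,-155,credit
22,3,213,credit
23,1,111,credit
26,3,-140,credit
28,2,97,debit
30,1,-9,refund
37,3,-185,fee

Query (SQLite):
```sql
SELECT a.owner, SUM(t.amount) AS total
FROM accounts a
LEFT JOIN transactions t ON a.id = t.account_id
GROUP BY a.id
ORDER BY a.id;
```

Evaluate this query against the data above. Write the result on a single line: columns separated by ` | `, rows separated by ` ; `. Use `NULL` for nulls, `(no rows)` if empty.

Omar | -90 ; Hank | 321 ; Mira | 29

LEFT JOIN keeps every accounts row; unmatched ones get NULL for transactions columns.
Group by accounts.id and compute SUM(t.amount). SUM over an all-NULL group is NULL.
  1: ids {2, 21, 23, 30} → SUM(t.amount)=-90
  2: ids {4, 17, 28} → SUM(t.amount)=321
  3: ids {14, 18, 22, 26, 37} → SUM(t.amount)=29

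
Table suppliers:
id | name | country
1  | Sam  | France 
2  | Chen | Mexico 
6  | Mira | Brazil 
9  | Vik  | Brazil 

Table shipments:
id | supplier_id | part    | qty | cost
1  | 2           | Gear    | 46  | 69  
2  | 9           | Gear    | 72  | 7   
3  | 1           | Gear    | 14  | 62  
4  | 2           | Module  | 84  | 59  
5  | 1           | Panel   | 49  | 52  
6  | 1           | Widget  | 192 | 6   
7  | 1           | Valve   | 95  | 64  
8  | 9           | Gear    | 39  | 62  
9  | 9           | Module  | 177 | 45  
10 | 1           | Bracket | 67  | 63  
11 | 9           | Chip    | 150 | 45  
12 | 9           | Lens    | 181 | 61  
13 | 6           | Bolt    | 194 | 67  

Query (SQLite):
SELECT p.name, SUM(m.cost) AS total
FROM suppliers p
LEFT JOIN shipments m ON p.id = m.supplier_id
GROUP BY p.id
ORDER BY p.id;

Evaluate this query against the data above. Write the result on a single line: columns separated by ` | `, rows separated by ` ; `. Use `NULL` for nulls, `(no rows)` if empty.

Sam | 247 ; Chen | 128 ; Mira | 67 ; Vik | 220

LEFT JOIN keeps every suppliers row; unmatched ones get NULL for shipments columns.
Group by suppliers.id and compute SUM(m.cost). SUM over an all-NULL group is NULL.
  1: ids {3, 5, 6, 7, 10} → SUM(m.cost)=247
  2: ids {1, 4} → SUM(m.cost)=128
  6: ids {13} → SUM(m.cost)=67
  9: ids {2, 8, 9, 11, 12} → SUM(m.cost)=220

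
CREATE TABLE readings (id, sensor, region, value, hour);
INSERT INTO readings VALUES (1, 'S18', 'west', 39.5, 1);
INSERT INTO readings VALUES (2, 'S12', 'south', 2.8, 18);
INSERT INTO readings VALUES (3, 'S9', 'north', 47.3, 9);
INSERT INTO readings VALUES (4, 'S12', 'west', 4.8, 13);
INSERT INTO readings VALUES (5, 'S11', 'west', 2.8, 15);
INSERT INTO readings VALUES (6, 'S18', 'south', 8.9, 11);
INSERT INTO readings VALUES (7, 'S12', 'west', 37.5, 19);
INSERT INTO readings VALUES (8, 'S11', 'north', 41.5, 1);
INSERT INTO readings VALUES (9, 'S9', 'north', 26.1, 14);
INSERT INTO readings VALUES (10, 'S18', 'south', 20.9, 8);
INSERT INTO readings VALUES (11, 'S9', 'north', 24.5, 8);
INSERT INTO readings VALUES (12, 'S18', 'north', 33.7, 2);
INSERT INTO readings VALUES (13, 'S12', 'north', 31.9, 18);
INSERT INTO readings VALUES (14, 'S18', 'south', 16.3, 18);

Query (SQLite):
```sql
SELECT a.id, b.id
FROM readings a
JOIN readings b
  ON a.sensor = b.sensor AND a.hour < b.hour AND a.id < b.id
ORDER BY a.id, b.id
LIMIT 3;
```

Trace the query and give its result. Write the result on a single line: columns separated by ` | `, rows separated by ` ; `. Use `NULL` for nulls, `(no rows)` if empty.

Pairs (a,b) with same sensor, a.hour < b.hour, a.id < b.id.
sensor groups: S11:{5,8} S12:{2,4,7,13} S18:{1,6,10,12,14} S9:{3,9,11}
Ordered by (a.id, b.id); first 3.

1 | 6 ; 1 | 10 ; 1 | 12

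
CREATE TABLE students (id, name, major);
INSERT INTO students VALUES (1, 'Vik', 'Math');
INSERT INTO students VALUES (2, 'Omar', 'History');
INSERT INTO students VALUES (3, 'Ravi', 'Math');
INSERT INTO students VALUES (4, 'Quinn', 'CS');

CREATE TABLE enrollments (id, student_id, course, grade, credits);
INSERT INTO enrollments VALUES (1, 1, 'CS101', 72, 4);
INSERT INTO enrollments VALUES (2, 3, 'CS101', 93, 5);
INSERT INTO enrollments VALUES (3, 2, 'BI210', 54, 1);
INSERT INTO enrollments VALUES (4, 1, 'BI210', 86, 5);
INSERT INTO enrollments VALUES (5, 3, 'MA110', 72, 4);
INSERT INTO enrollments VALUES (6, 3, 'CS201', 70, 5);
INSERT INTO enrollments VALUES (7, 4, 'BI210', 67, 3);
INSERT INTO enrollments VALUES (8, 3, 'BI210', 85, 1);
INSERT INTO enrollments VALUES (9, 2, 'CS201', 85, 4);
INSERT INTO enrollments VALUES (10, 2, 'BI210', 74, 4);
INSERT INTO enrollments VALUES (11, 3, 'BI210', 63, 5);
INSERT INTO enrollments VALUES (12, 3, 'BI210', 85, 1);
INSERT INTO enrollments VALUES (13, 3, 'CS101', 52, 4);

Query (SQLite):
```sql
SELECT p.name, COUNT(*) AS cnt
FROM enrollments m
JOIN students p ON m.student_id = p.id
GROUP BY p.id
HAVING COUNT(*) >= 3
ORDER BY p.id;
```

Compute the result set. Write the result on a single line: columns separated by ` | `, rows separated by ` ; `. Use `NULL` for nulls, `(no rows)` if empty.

Join each enrollments row to its students via student_id.
Group joined rows by students.id; compute COUNT(*) per group.
HAVING: keep groups with count ≥ 3.
  1: ids {1, 4} → COUNT(*)=2
  2: ids {3, 9, 10} → COUNT(*)=3
  3: ids {2, 5, 6, 8, 11, 12, 13} → COUNT(*)=7
  4: ids {7} → COUNT(*)=1

Omar | 3 ; Ravi | 7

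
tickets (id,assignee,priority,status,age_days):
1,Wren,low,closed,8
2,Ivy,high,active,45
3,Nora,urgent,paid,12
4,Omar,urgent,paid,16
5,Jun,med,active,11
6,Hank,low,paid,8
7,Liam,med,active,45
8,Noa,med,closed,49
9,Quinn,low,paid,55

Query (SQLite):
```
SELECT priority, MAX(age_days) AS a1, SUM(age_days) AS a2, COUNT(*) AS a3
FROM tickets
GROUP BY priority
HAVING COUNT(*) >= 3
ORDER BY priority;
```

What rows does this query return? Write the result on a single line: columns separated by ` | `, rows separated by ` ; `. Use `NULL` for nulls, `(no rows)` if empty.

low | 55 | 71 | 3 ; med | 49 | 105 | 3

Group tickets by priority.
Per group compute: MAX(age_days), SUM(age_days), COUNT(*).
HAVING: drop groups with fewer than 3 rows.
  high: ids {2} → MAX(age_days)=45, SUM(age_days)=45, COUNT(*)=1
  low: ids {1, 6, 9} → MAX(age_days)=55, SUM(age_days)=71, COUNT(*)=3
  med: ids {5, 7, 8} → MAX(age_days)=49, SUM(age_days)=105, COUNT(*)=3
  urgent: ids {3, 4} → MAX(age_days)=16, SUM(age_days)=28, COUNT(*)=2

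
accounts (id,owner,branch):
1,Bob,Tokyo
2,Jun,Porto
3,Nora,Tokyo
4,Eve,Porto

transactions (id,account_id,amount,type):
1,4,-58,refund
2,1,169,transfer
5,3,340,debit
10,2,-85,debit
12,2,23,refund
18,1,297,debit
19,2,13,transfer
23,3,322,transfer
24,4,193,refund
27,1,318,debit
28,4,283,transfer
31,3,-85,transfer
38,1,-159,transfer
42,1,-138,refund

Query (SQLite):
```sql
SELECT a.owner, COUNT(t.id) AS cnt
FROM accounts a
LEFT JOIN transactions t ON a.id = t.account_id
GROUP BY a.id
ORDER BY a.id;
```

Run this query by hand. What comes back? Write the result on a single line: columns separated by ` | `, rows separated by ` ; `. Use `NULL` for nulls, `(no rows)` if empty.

Bob | 5 ; Jun | 3 ; Nora | 3 ; Eve | 3

LEFT JOIN keeps every accounts row; unmatched ones get NULL for transactions columns.
Group by accounts.id and compute COUNT(t.id). COUNT(col) of an all-NULL group is 0.
  1: ids {2, 18, 27, 38, 42} → COUNT(t.id)=5
  2: ids {10, 12, 19} → COUNT(t.id)=3
  3: ids {5, 23, 31} → COUNT(t.id)=3
  4: ids {1, 24, 28} → COUNT(t.id)=3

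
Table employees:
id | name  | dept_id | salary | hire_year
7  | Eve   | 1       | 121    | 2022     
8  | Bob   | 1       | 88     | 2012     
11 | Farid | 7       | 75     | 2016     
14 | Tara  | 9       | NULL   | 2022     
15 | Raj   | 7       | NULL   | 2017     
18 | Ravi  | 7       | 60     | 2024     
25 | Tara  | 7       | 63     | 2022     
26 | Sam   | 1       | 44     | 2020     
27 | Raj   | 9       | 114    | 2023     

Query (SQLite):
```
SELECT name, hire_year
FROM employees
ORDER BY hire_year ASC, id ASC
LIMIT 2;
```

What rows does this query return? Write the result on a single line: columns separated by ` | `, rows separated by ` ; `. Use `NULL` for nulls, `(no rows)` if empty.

Bob | 2012 ; Farid | 2016

Sort by hire_year asc, tiebreak id asc: (2012, id=8), (2016, id=11), (2017, id=15), (2020, id=26), (2022, id=7) …. Take first 2.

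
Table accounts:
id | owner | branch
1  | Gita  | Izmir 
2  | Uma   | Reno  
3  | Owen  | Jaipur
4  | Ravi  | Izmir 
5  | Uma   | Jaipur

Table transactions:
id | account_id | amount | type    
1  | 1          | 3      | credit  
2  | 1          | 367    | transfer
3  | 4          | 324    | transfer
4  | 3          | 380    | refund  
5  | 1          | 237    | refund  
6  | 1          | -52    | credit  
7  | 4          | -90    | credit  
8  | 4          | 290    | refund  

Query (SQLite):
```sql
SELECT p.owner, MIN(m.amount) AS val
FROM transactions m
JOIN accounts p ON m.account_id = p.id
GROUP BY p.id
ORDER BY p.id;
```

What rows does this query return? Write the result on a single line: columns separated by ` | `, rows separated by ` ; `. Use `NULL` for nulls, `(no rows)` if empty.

Gita | -52 ; Owen | 380 ; Ravi | -90

Join each transactions row to its accounts via account_id.
Group joined rows by accounts.id; compute MIN(m.amount) per group.
  1: ids {1, 2, 5, 6} → MIN(m.amount)=-52
  3: ids {4} → MIN(m.amount)=380
  4: ids {3, 7, 8} → MIN(m.amount)=-90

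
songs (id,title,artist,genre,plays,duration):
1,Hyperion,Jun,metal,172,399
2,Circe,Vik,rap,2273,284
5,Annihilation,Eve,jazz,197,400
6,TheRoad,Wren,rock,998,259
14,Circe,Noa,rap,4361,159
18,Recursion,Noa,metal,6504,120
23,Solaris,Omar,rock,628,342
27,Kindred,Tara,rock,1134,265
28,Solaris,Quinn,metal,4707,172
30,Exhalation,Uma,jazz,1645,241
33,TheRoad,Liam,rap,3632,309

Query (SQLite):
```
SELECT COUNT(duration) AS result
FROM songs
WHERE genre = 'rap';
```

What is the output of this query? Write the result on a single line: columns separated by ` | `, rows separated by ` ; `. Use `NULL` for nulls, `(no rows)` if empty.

3

Rows where genre='rap' → duration values: [284, 159, 309].
COUNT(duration) counts non-NULL values → 3.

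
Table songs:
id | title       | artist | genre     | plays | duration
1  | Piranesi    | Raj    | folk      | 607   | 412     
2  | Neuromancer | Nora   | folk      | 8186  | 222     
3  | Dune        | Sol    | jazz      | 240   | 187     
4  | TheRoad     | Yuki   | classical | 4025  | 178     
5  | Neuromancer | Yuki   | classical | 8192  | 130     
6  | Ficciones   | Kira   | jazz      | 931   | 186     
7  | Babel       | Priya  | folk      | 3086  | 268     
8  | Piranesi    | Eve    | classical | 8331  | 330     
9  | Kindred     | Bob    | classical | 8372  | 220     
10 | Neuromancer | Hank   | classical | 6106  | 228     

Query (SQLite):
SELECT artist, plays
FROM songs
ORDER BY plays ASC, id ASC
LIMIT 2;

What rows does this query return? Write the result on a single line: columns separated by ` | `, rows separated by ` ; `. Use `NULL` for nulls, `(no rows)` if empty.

Sol | 240 ; Raj | 607

Sort by plays asc, tiebreak id asc: (240, id=3), (607, id=1), (931, id=6), (3086, id=7), (4025, id=4) …. Take first 2.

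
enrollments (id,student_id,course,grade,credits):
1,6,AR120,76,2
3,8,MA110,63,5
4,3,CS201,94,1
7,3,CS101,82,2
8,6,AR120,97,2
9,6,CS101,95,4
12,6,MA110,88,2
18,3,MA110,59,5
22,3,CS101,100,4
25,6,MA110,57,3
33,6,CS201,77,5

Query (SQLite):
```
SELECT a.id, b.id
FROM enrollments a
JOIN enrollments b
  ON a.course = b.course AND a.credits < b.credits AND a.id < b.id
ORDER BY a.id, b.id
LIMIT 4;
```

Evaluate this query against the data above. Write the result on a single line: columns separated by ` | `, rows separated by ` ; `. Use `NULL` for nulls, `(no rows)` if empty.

4 | 33 ; 7 | 9 ; 7 | 22 ; 12 | 18

Pairs (a,b) with same course, a.credits < b.credits, a.id < b.id.
course groups: AR120:{1,8} CS101:{7,9,22} CS201:{4,33} MA110:{3,12,18,25}
Ordered by (a.id, b.id); first 4.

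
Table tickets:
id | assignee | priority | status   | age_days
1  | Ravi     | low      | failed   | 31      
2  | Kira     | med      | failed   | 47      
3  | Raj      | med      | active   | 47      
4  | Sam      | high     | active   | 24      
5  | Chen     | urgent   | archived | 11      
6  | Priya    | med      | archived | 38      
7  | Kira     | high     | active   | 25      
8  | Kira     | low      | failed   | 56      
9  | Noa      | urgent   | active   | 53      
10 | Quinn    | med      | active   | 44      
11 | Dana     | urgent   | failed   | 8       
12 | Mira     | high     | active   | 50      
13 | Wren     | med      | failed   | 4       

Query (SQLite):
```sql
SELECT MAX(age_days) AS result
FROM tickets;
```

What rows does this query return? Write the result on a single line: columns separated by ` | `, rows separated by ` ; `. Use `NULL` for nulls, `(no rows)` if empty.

All age_days values: [31, 47, 47, 24, 11, 38, 25, 56, 53, 44, 8, 50, 4].
MAX of non-NULL values = 56.

56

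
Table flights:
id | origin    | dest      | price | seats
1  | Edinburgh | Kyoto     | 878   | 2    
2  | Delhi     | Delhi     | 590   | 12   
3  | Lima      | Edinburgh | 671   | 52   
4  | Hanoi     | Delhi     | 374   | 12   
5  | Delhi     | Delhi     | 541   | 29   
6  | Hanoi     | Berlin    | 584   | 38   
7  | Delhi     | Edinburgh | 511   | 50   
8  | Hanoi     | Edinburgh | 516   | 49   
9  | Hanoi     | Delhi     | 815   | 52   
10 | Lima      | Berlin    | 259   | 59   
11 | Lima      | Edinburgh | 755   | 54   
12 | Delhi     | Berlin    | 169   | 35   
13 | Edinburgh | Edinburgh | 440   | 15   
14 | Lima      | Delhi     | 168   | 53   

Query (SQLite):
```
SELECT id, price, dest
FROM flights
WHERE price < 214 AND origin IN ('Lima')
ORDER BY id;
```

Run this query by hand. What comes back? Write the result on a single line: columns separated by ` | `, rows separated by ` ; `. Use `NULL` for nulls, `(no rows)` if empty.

14 | 168 | Delhi

price < 214: ids {12, 14}
origin IN ('Lima'): ids {3, 10, 11, 14}
Combine with AND.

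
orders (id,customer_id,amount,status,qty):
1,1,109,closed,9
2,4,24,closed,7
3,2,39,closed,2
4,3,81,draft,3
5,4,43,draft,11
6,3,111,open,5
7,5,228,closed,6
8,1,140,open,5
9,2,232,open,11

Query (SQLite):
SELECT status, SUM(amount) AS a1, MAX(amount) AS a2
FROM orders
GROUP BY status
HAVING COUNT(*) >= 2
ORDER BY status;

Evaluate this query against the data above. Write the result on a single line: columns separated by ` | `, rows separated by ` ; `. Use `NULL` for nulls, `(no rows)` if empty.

closed | 400 | 228 ; draft | 124 | 81 ; open | 483 | 232

Group orders by status.
Per group compute: SUM(amount), MAX(amount).
HAVING: drop groups with fewer than 2 rows.
  closed: ids {1, 2, 3, 7} → SUM(amount)=400, MAX(amount)=228
  draft: ids {4, 5} → SUM(amount)=124, MAX(amount)=81
  open: ids {6, 8, 9} → SUM(amount)=483, MAX(amount)=232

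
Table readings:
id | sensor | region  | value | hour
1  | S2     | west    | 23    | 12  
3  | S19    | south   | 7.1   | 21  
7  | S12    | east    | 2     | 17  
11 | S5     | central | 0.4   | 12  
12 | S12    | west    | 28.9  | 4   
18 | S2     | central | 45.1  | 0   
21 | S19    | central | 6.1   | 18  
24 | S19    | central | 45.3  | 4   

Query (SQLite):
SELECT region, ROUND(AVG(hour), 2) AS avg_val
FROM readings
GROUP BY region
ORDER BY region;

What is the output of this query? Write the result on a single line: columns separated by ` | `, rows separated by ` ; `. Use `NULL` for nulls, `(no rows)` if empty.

Partition readings by region; compute ROUND(AVG(hour), 2) within each group.
  central: ids {11, 18, 21, 24} → ROUND(AVG(hour), 2)=8.5
  east: ids {7} → ROUND(AVG(hour), 2)=17
  south: ids {3} → ROUND(AVG(hour), 2)=21
  west: ids {1, 12} → ROUND(AVG(hour), 2)=8

central | 8.5 ; east | 17 ; south | 21 ; west | 8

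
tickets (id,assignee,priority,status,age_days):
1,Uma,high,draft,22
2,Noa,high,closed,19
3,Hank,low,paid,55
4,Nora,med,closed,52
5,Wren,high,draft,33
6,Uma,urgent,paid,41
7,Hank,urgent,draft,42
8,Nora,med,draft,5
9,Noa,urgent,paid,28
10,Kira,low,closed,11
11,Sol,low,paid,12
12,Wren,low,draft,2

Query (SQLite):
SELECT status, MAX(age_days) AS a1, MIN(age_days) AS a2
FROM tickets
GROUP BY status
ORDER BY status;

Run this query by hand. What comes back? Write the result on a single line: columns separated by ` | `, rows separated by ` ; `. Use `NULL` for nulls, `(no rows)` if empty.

closed | 52 | 11 ; draft | 42 | 2 ; paid | 55 | 12

Group tickets by status.
Per group compute: MAX(age_days), MIN(age_days).
  closed: ids {2, 4, 10} → MAX(age_days)=52, MIN(age_days)=11
  draft: ids {1, 5, 7, 8, 12} → MAX(age_days)=42, MIN(age_days)=2
  paid: ids {3, 6, 9, 11} → MAX(age_days)=55, MIN(age_days)=12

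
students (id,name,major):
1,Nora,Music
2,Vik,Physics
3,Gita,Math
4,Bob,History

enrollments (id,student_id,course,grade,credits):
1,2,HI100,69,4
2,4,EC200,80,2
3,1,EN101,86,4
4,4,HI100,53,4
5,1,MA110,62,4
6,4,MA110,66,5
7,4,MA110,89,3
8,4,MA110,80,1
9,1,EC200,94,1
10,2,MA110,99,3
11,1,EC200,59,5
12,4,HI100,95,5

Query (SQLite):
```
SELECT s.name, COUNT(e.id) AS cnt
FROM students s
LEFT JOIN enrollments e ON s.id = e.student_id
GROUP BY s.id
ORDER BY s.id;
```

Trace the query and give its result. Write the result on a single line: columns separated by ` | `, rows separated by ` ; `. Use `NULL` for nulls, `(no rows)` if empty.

Nora | 4 ; Vik | 2 ; Gita | 0 ; Bob | 6

LEFT JOIN keeps every students row; unmatched ones get NULL for enrollments columns.
Group by students.id and compute COUNT(e.id). COUNT(col) of an all-NULL group is 0.
  1: ids {3, 5, 9, 11} → COUNT(e.id)=4
  2: ids {1, 10} → COUNT(e.id)=2
  3: ids {—} → COUNT(e.id)=0
  4: ids {2, 4, 6, 7, 8, 12} → COUNT(e.id)=6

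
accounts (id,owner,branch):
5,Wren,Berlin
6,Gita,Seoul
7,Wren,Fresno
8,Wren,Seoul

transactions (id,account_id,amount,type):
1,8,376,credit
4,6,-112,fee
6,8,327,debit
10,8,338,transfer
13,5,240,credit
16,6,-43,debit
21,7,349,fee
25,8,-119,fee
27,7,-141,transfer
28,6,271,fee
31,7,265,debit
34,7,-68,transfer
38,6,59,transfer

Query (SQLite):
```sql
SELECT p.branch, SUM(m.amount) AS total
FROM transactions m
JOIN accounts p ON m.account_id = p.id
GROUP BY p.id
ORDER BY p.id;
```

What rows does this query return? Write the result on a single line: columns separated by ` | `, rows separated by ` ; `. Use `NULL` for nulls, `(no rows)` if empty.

Join each transactions row to its accounts via account_id.
Group joined rows by accounts.id; compute SUM(m.amount) per group.
  5: ids {13} → SUM(m.amount)=240
  6: ids {4, 16, 28, 38} → SUM(m.amount)=175
  7: ids {21, 27, 31, 34} → SUM(m.amount)=405
  8: ids {1, 6, 10, 25} → SUM(m.amount)=922

Berlin | 240 ; Seoul | 175 ; Fresno | 405 ; Seoul | 922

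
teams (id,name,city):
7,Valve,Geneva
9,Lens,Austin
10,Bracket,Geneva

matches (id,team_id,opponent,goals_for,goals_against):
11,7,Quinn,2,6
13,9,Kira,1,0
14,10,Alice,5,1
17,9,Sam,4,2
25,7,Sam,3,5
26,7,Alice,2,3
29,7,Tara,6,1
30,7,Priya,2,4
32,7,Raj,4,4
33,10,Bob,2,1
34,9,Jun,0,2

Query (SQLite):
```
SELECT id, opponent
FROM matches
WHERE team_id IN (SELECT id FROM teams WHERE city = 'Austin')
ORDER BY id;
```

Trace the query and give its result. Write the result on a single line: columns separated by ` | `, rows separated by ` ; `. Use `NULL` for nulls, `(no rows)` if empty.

13 | Kira ; 17 | Sam ; 34 | Jun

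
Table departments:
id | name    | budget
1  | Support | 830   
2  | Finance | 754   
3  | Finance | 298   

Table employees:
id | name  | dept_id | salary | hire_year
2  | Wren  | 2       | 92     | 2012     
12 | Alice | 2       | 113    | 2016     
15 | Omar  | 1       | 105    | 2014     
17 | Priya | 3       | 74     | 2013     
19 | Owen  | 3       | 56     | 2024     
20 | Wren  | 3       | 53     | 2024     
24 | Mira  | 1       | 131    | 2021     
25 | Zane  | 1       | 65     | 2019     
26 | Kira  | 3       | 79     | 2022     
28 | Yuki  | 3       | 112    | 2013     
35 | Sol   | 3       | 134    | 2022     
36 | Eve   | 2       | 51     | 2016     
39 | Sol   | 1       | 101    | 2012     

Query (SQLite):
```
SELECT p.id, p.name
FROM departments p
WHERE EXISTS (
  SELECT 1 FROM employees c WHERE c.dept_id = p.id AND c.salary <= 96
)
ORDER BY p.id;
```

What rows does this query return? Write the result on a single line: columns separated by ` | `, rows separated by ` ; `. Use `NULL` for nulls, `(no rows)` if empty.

For each departments row, check whether any employees with matching dept_id has salary <= 96.
Keep rows where that is true.

1 | Support ; 2 | Finance ; 3 | Finance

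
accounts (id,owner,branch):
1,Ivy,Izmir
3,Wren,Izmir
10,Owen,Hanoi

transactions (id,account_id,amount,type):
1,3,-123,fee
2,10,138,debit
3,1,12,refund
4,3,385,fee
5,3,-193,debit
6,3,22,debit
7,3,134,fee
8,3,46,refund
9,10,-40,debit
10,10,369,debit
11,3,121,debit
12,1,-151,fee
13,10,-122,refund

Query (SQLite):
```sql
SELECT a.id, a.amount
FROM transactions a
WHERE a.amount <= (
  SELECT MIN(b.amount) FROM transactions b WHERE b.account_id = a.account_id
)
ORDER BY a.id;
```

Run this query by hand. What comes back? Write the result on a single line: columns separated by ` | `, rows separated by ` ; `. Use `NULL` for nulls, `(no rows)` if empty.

5 | -193 ; 12 | -151 ; 13 | -122

For each transactions row a, compute MIN(amount) over rows sharing a.account_id.
Keep row a if a.amount <= that per-group MIN.
  account_id=1: MIN(amount) = -151
  account_id=3: MIN(amount) = -193
  account_id=10: MIN(amount) = -122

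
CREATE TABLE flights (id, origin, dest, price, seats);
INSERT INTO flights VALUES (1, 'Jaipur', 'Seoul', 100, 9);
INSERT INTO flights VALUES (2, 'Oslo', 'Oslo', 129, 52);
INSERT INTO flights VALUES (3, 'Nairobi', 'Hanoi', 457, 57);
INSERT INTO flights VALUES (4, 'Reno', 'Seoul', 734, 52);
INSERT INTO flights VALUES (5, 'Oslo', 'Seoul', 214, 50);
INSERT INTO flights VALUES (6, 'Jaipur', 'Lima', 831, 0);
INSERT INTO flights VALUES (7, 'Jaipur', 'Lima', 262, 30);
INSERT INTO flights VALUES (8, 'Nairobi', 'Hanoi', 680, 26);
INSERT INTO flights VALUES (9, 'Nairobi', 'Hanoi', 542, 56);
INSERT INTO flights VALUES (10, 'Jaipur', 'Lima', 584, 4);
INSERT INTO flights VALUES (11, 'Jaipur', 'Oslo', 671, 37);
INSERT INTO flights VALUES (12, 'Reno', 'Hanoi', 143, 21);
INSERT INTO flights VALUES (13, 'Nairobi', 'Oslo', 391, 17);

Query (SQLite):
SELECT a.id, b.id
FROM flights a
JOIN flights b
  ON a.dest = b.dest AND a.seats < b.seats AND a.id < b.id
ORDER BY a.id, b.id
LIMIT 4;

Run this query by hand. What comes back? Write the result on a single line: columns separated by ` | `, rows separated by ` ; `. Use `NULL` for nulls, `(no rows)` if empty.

1 | 4 ; 1 | 5 ; 6 | 7 ; 6 | 10

Pairs (a,b) with same dest, a.seats < b.seats, a.id < b.id.
dest groups: Hanoi:{3,8,9,12} Lima:{6,7,10} Oslo:{2,11,13} Seoul:{1,4,5}
Ordered by (a.id, b.id); first 4.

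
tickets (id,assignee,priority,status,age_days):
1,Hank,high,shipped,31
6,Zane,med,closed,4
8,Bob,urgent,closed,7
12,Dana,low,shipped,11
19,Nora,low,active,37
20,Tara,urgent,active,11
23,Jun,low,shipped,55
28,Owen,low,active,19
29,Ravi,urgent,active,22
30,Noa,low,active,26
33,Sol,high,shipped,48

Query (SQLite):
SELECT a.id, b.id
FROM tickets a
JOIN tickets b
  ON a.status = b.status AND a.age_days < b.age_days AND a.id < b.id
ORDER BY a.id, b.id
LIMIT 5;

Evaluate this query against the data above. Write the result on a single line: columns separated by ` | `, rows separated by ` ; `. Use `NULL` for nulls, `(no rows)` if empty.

1 | 23 ; 1 | 33 ; 6 | 8 ; 12 | 23 ; 12 | 33

Pairs (a,b) with same status, a.age_days < b.age_days, a.id < b.id.
status groups: active:{19,20,28,29,30} closed:{6,8} shipped:{1,12,23,33}
Ordered by (a.id, b.id); first 5.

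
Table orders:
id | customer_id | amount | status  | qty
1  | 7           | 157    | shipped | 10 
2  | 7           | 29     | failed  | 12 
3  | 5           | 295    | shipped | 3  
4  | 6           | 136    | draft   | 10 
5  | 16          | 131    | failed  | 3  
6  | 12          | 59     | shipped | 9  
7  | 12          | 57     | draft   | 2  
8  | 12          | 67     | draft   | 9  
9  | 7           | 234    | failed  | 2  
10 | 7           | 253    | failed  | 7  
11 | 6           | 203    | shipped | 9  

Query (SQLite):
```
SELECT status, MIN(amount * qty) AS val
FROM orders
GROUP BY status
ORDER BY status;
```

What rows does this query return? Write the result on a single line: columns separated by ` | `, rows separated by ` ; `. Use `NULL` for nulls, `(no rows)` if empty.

draft | 114 ; failed | 348 ; shipped | 531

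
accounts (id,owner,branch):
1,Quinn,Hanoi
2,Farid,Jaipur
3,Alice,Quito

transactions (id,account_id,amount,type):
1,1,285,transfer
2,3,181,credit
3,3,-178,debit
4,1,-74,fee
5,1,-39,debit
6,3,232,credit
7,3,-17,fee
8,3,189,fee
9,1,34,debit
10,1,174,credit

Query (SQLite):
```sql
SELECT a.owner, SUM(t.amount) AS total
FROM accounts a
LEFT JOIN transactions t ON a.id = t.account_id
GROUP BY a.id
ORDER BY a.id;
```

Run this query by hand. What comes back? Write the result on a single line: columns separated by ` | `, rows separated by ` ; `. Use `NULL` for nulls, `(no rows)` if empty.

LEFT JOIN keeps every accounts row; unmatched ones get NULL for transactions columns.
Group by accounts.id and compute SUM(t.amount). SUM over an all-NULL group is NULL.
  1: ids {1, 4, 5, 9, 10} → SUM(t.amount)=380
  2: ids {—} → SUM(t.amount)=NULL
  3: ids {2, 3, 6, 7, 8} → SUM(t.amount)=407

Quinn | 380 ; Farid | NULL ; Alice | 407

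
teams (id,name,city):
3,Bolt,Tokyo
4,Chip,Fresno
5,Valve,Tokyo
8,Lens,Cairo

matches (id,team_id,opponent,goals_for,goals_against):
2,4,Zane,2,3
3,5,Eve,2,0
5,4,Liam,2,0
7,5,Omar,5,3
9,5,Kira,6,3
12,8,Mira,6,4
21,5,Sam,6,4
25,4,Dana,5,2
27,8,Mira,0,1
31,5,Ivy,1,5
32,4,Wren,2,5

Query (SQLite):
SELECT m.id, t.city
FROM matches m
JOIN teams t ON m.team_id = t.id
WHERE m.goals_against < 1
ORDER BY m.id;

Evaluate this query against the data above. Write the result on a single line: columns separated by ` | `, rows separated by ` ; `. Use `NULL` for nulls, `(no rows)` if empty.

3 | Tokyo ; 5 | Fresno

Each matches row matches the teams row where team_id = teams.id.
Then keep rows with m.goals_against < 1.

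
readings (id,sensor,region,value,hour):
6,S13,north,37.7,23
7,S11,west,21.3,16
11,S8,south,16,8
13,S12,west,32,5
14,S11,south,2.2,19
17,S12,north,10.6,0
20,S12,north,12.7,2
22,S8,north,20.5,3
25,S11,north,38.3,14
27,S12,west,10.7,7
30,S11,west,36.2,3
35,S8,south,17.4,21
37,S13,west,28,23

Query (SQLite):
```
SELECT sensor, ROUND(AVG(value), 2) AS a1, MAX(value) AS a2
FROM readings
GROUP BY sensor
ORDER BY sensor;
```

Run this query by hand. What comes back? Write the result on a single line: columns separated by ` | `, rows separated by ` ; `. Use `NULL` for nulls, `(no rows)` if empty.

S11 | 24.5 | 38.3 ; S12 | 16.5 | 32 ; S13 | 32.85 | 37.7 ; S8 | 17.97 | 20.5

Group readings by sensor.
Per group compute: ROUND(AVG(value), 2), MAX(value).
  S11: ids {7, 14, 25, 30} → ROUND(AVG(value), 2)=24.5, MAX(value)=38.3
  S12: ids {13, 17, 20, 27} → ROUND(AVG(value), 2)=16.5, MAX(value)=32
  S13: ids {6, 37} → ROUND(AVG(value), 2)=32.85, MAX(value)=37.7
  S8: ids {11, 22, 35} → ROUND(AVG(value), 2)=17.97, MAX(value)=20.5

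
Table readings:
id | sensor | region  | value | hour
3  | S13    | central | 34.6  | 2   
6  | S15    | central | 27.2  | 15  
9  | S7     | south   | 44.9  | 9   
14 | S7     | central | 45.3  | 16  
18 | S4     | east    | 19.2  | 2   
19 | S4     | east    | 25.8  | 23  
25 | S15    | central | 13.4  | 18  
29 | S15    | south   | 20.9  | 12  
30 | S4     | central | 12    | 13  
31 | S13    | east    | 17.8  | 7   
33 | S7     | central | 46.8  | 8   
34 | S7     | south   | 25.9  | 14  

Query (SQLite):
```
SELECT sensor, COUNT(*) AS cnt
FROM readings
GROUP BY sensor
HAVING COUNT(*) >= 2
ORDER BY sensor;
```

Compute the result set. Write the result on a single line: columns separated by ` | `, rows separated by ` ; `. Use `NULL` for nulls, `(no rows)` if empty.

S13 | 2 ; S15 | 3 ; S4 | 3 ; S7 | 4

Partition readings by sensor; compute COUNT(*) within each group.
HAVING: keep groups with count ≥ 2.
  S13: ids {3, 31} → COUNT(*)=2
  S15: ids {6, 25, 29} → COUNT(*)=3
  S4: ids {18, 19, 30} → COUNT(*)=3
  S7: ids {9, 14, 33, 34} → COUNT(*)=4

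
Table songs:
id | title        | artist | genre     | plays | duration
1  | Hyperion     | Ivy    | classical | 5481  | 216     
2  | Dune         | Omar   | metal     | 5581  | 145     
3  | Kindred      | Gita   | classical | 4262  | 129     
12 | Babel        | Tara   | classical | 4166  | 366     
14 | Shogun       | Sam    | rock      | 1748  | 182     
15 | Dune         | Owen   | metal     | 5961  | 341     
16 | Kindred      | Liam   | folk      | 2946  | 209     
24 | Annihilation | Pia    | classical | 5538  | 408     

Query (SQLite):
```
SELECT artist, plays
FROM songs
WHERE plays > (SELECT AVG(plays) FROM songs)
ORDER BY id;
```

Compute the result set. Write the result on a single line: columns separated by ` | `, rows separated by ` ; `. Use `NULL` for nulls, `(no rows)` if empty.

Ivy | 5481 ; Omar | 5581 ; Owen | 5961 ; Pia | 5538

Scalar subquery: AVG(plays) over all songs rows = 4460.375.
Keep rows where plays > that value.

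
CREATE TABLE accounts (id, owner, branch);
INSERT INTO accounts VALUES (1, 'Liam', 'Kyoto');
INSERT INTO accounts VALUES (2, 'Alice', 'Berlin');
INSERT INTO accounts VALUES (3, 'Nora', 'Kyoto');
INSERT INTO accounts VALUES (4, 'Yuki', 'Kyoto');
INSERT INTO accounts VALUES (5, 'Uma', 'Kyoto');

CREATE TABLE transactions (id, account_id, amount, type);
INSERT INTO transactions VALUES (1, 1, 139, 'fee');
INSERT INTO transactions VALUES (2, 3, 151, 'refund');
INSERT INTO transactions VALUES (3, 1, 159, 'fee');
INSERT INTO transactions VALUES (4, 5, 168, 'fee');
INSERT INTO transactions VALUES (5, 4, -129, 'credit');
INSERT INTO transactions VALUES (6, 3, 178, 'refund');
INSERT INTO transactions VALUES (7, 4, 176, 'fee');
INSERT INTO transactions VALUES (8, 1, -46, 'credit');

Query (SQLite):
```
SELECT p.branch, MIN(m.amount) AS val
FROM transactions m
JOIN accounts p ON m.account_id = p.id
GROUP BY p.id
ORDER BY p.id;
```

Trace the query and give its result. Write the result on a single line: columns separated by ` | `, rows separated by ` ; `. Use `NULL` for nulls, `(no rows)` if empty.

Join each transactions row to its accounts via account_id.
Group joined rows by accounts.id; compute MIN(m.amount) per group.
  1: ids {1, 3, 8} → MIN(m.amount)=-46
  3: ids {2, 6} → MIN(m.amount)=151
  4: ids {5, 7} → MIN(m.amount)=-129
  5: ids {4} → MIN(m.amount)=168

Kyoto | -46 ; Kyoto | 151 ; Kyoto | -129 ; Kyoto | 168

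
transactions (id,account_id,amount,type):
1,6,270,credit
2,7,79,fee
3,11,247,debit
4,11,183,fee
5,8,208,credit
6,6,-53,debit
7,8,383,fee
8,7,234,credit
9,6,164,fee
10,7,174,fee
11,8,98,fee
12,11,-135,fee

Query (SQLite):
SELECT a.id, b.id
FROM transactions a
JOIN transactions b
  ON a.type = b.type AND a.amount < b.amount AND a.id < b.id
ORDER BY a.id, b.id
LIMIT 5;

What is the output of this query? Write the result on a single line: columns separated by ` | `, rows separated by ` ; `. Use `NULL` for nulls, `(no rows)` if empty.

Pairs (a,b) with same type, a.amount < b.amount, a.id < b.id.
type groups: credit:{1,5,8} debit:{3,6} fee:{2,4,7,9,10,11,12}
Ordered by (a.id, b.id); first 5.

2 | 4 ; 2 | 7 ; 2 | 9 ; 2 | 10 ; 2 | 11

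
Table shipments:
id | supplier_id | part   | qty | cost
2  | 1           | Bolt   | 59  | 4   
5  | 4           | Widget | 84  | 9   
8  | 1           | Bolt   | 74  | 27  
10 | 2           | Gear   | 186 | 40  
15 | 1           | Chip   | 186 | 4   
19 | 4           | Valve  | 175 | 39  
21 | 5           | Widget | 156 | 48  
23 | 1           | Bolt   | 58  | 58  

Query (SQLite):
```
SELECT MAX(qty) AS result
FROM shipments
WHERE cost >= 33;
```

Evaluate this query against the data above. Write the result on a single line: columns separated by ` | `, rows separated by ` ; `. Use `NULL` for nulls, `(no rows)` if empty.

186

Rows where cost >= 33 → qty values: [186, 175, 156, 58].
MAX of non-NULL values = 186.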